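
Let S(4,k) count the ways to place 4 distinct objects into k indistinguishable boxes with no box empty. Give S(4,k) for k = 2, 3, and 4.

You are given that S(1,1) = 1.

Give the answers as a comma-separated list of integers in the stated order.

i=2: T(2,1)=0+1·1=1 | T(2,2)=1+2·0=1
i=3: T(3,1)=0+1·1=1 | T(3,2)=1+2·1=3 | T(3,3)=1+3·0=1
i=4: T(4,2)=1+2·3=7 | T(4,3)=3+3·1=6 | T(4,4)=1+4·0=1
Read S(4,2) = 7, S(4,3) = 6, S(4,4) = 1.

7, 6, 1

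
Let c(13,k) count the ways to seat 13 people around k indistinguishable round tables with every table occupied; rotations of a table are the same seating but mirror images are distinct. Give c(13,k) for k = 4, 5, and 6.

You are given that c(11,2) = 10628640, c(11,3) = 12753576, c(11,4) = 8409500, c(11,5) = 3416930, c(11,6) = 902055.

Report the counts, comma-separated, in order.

i=12: T(12,3)=10628640+11·12753576=150917976 | T(12,4)=12753576+11·8409500=105258076 | T(12,5)=8409500+11·3416930=45995730 | T(12,6)=3416930+11·902055=13339535
i=13: T(13,4)=150917976+12·105258076=1414014888 | T(13,5)=105258076+12·45995730=657206836 | T(13,6)=45995730+12·13339535=206070150
Read c(13,4) = 1414014888, c(13,5) = 657206836, c(13,6) = 206070150.

1414014888, 657206836, 206070150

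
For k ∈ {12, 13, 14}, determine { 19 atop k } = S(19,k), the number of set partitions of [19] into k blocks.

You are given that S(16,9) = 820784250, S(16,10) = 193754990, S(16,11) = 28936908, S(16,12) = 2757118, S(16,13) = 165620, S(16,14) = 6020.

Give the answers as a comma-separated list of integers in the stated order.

[17] T[17,10]:10*193754990+820784250=2758334150 · T[17,11]:11*28936908+193754990=512060978 · T[17,12]:12*2757118+28936908=62022324 · T[17,13]:13*165620+2757118=4910178 · T[17,14]:14*6020+165620=249900
[18] T[18,11]:11*512060978+2758334150=8391004908 · T[18,12]:12*62022324+512060978=1256328866 · T[18,13]:13*4910178+62022324=125854638 · T[18,14]:14*249900+4910178=8408778
[19] T[19,12]:12*1256328866+8391004908=23466951300 · T[19,13]:13*125854638+1256328866=2892439160 · T[19,14]:14*8408778+125854638=243577530
Read S(19,12) = 23466951300, S(19,13) = 2892439160, S(19,14) = 243577530.

23466951300, 2892439160, 243577530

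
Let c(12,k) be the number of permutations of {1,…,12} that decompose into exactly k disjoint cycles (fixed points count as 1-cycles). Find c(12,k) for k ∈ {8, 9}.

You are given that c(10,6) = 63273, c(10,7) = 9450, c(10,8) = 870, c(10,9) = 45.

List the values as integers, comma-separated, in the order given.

357423, 32670

@11  (11,7):9450·10+63273→157773, (11,8):870·10+9450→18150, (11,9):45·10+870→1320
@12  (12,8):18150·11+157773→357423, (12,9):1320·11+18150→32670
Read c(12,8) = 357423, c(12,9) = 32670.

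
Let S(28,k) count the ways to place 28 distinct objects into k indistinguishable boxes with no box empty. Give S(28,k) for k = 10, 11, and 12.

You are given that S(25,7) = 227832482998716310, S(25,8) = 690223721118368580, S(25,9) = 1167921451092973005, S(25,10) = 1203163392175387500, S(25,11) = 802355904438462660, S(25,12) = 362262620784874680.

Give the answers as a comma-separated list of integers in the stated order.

1538533978374777852325, 1501910658871554621690, 985397416171213883565

i=26: T(26,8)=227832482998716310+8·690223721118368580=5749622251945664950 | T(26,9)=690223721118368580+9·1167921451092973005=11201516780955125625 | T(26,10)=1167921451092973005+10·1203163392175387500=13199555372846848005 | T(26,11)=1203163392175387500+11·802355904438462660=10029078340998476760 | T(26,12)=802355904438462660+12·362262620784874680=5149507353856958820
i=27: T(27,9)=5749622251945664950+9·11201516780955125625=106563273280541795575 | T(27,10)=11201516780955125625+10·13199555372846848005=143197070509423605675 | T(27,11)=13199555372846848005+11·10029078340998476760=123519417123830092365 | T(27,12)=10029078340998476760+12·5149507353856958820=71823166587281982600
i=28: T(28,10)=106563273280541795575+10·143197070509423605675=1538533978374777852325 | T(28,11)=143197070509423605675+11·123519417123830092365=1501910658871554621690 | T(28,12)=123519417123830092365+12·71823166587281982600=985397416171213883565
Read S(28,10) = 1538533978374777852325, S(28,11) = 1501910658871554621690, S(28,12) = 985397416171213883565.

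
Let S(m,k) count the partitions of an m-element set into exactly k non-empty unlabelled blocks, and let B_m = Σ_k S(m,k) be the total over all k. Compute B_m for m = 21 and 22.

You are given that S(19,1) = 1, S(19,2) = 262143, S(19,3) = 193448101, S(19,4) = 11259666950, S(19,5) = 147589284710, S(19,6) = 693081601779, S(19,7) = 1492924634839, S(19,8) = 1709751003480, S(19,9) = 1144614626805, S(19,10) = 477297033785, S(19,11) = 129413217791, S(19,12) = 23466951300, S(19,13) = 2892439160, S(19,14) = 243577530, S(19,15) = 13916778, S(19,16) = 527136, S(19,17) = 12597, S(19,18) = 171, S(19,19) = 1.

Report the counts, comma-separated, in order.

474869816156751, 4506715738447323

i=20: T(20,1)=0+1·1=1 | T(20,2)=1+2·262143=524287 | T(20,3)=262143+3·193448101=580606446 | T(20,4)=193448101+4·11259666950=45232115901 | T(20,5)=11259666950+5·147589284710=749206090500 | T(20,6)=147589284710+6·693081601779=4306078895384 | T(20,7)=693081601779+7·1492924634839=11143554045652 | T(20,8)=1492924634839+8·1709751003480=15170932662679 | T(20,9)=1709751003480+9·1144614626805=12011282644725 | T(20,10)=1144614626805+10·477297033785=5917584964655 | T(20,11)=477297033785+11·129413217791=1900842429486 | T(20,12)=129413217791+12·23466951300=411016633391 | T(20,13)=23466951300+13·2892439160=61068660380 | T(20,14)=2892439160+14·243577530=6302524580 | T(20,15)=243577530+15·13916778=452329200 | T(20,16)=13916778+16·527136=22350954 | T(20,17)=527136+17·12597=741285 | T(20,18)=12597+18·171=15675 | T(20,19)=171+19·1=190 | T(20,20)=1+20·0=1
i=21: T(21,1)=0+1·1=1 | T(21,2)=1+2·524287=1048575 | T(21,3)=524287+3·580606446=1742343625 | T(21,4)=580606446+4·45232115901=181509070050 | T(21,5)=45232115901+5·749206090500=3791262568401 | T(21,6)=749206090500+6·4306078895384=26585679462804 | T(21,7)=4306078895384+7·11143554045652=82310957214948 | T(21,8)=11143554045652+8·15170932662679=132511015347084 | T(21,9)=15170932662679+9·12011282644725=123272476465204 | T(21,10)=12011282644725+10·5917584964655=71187132291275 | T(21,11)=5917584964655+11·1900842429486=26826851689001 | T(21,12)=1900842429486+12·411016633391=6833042030178 | T(21,13)=411016633391+13·61068660380=1204909218331 | T(21,14)=61068660380+14·6302524580=149304004500 | T(21,15)=6302524580+15·452329200=13087462580 | T(21,16)=452329200+16·22350954=809944464 | T(21,17)=22350954+17·741285=34952799 | T(21,18)=741285+18·15675=1023435 | T(21,19)=15675+19·190=19285 | T(21,20)=190+20·1=210 | T(21,21)=1+21·0=1
i=22: T(22,1)=0+1·1=1 | T(22,2)=1+2·1048575=2097151 | T(22,3)=1048575+3·1742343625=5228079450 | T(22,4)=1742343625+4·181509070050=727778623825 | T(22,5)=181509070050+5·3791262568401=19137821912055 | T(22,6)=3791262568401+6·26585679462804=163305339345225 | T(22,7)=26585679462804+7·82310957214948=602762379967440 | T(22,8)=82310957214948+8·132511015347084=1142399079991620 | T(22,9)=132511015347084+9·123272476465204=1241963303533920 | T(22,10)=123272476465204+10·71187132291275=835143799377954 | T(22,11)=71187132291275+11·26826851689001=366282500870286 | T(22,12)=26826851689001+12·6833042030178=108823356051137 | T(22,13)=6833042030178+13·1204909218331=22496861868481 | T(22,14)=1204909218331+14·149304004500=3295165281331 | T(22,15)=149304004500+15·13087462580=345615943200 | T(22,16)=13087462580+16·809944464=26046574004 | T(22,17)=809944464+17·34952799=1404142047 | T(22,18)=34952799+18·1023435=53374629 | T(22,19)=1023435+19·19285=1389850 | T(22,20)=19285+20·210=23485 | T(22,21)=210+21·1=231 | T(22,22)=1+22·0=1
B_21 = ΣS(21,k) = 1+1048575+1742343625+181509070050+3791262568401+26585679462804+82310957214948+132511015347084+123272476465204+71187132291275+26826851689001+6833042030178+1204909218331+149304004500+13087462580+809944464+34952799+1023435+19285+210+1 = 474869816156751
B_22 = ΣS(22,k) = 1+2097151+5228079450+727778623825+19137821912055+163305339345225+602762379967440+1142399079991620+1241963303533920+835143799377954+366282500870286+108823356051137+22496861868481+3295165281331+345615943200+26046574004+1404142047+53374629+1389850+23485+231+1 = 4506715738447323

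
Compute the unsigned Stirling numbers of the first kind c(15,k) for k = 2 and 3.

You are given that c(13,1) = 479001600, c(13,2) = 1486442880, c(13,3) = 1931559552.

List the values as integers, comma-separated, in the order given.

283465647360, 392156797824

[14] T[14,1]:13*479001600+0=6227020800 · T[14,2]:13*1486442880+479001600=19802759040 · T[14,3]:13*1931559552+1486442880=26596717056
[15] T[15,2]:14*19802759040+6227020800=283465647360 · T[15,3]:14*26596717056+19802759040=392156797824
Read c(15,2) = 283465647360, c(15,3) = 392156797824.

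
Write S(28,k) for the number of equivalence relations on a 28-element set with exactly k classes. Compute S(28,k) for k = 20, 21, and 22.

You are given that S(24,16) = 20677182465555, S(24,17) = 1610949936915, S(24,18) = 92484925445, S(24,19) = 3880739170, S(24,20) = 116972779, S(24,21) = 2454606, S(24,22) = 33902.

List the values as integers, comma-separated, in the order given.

474194413703010, 22653141490980, 825906183960

row 25: T[25][17]=17·1610949936915+20677182465555=48063331393110  T[25][18]=18·92484925445+1610949936915=3275678594925  T[25][19]=19·3880739170+92484925445=166218969675  T[25][20]=20·116972779+3880739170=6220194750  T[25][21]=21·2454606+116972779=168519505  T[25][22]=22·33902+2454606=3200450
row 26: T[26][18]=18·3275678594925+48063331393110=107025546101760  T[26][19]=19·166218969675+3275678594925=6433839018750  T[26][20]=20·6220194750+166218969675=290622864675  T[26][21]=21·168519505+6220194750=9759104355  T[26][22]=22·3200450+168519505=238929405
row 27: T[27][19]=19·6433839018750+107025546101760=229268487458010  T[27][20]=20·290622864675+6433839018750=12246296312250  T[27][21]=21·9759104355+290622864675=495564056130  T[27][22]=22·238929405+9759104355=15015551265
row 28: T[28][20]=20·12246296312250+229268487458010=474194413703010  T[28][21]=21·495564056130+12246296312250=22653141490980  T[28][22]=22·15015551265+495564056130=825906183960
Read S(28,20) = 474194413703010, S(28,21) = 22653141490980, S(28,22) = 825906183960.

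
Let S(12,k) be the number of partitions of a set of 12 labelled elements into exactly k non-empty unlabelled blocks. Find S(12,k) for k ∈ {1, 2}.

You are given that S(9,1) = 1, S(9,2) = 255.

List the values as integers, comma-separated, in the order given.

r10: T_10,1=1×1+0=1; T_10,2=2×255+1=511
r11: T_11,1=1×1+0=1; T_11,2=2×511+1=1023
r12: T_12,1=1×1+0=1; T_12,2=2×1023+1=2047
Read S(12,1) = 1, S(12,2) = 2047.

1, 2047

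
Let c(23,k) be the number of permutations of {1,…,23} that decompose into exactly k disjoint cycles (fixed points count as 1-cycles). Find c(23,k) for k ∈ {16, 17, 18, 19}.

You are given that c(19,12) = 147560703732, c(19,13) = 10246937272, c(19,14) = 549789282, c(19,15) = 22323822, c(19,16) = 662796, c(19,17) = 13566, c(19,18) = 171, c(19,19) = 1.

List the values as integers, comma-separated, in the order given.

r20: T_20,13=19×10246937272+147560703732=342252511900; T_20,14=19×549789282+10246937272=20692933630; T_20,15=19×22323822+549789282=973941900; T_20,16=19×662796+22323822=34916946; T_20,17=19×13566+662796=920550; T_20,18=19×171+13566=16815; T_20,19=19×1+171=190
r21: T_21,14=20×20692933630+342252511900=756111184500; T_21,15=20×973941900+20692933630=40171771630; T_21,16=20×34916946+973941900=1672280820; T_21,17=20×920550+34916946=53327946; T_21,18=20×16815+920550=1256850; T_21,19=20×190+16815=20615
r22: T_22,15=21×40171771630+756111184500=1599718388730; T_22,16=21×1672280820+40171771630=75289668850; T_22,17=21×53327946+1672280820=2792167686; T_22,18=21×1256850+53327946=79721796; T_22,19=21×20615+1256850=1689765
r23: T_23,16=22×75289668850+1599718388730=3256091103430; T_23,17=22×2792167686+75289668850=136717357942; T_23,18=22×79721796+2792167686=4546047198; T_23,19=22×1689765+79721796=116896626
Read c(23,16) = 3256091103430, c(23,17) = 136717357942, c(23,18) = 4546047198, c(23,19) = 116896626.

3256091103430, 136717357942, 4546047198, 116896626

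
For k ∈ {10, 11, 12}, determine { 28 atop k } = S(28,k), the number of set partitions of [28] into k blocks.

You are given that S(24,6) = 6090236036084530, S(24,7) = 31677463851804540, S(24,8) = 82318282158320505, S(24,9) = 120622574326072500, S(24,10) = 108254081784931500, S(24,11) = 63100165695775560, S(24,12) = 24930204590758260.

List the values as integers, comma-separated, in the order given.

1538533978374777852325, 1501910658871554621690, 985397416171213883565

r25: T_25,7=7×31677463851804540+6090236036084530=227832482998716310; T_25,8=8×82318282158320505+31677463851804540=690223721118368580; T_25,9=9×120622574326072500+82318282158320505=1167921451092973005; T_25,10=10×108254081784931500+120622574326072500=1203163392175387500; T_25,11=11×63100165695775560+108254081784931500=802355904438462660; T_25,12=12×24930204590758260+63100165695775560=362262620784874680
r26: T_26,8=8×690223721118368580+227832482998716310=5749622251945664950; T_26,9=9×1167921451092973005+690223721118368580=11201516780955125625; T_26,10=10×1203163392175387500+1167921451092973005=13199555372846848005; T_26,11=11×802355904438462660+1203163392175387500=10029078340998476760; T_26,12=12×362262620784874680+802355904438462660=5149507353856958820
r27: T_27,9=9×11201516780955125625+5749622251945664950=106563273280541795575; T_27,10=10×13199555372846848005+11201516780955125625=143197070509423605675; T_27,11=11×10029078340998476760+13199555372846848005=123519417123830092365; T_27,12=12×5149507353856958820+10029078340998476760=71823166587281982600
r28: T_28,10=10×143197070509423605675+106563273280541795575=1538533978374777852325; T_28,11=11×123519417123830092365+143197070509423605675=1501910658871554621690; T_28,12=12×71823166587281982600+123519417123830092365=985397416171213883565
Read S(28,10) = 1538533978374777852325, S(28,11) = 1501910658871554621690, S(28,12) = 985397416171213883565.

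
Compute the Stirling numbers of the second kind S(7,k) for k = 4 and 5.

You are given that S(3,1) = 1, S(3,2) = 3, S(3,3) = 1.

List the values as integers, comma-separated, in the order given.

r4: T_4,1=1×1+0=1; T_4,2=2×3+1=7; T_4,3=3×1+3=6; T_4,4=4×0+1=1
r5: T_5,2=2×7+1=15; T_5,3=3×6+7=25; T_5,4=4×1+6=10; T_5,5=5×0+1=1
r6: T_6,3=3×25+15=90; T_6,4=4×10+25=65; T_6,5=5×1+10=15
r7: T_7,4=4×65+90=350; T_7,5=5×15+65=140
Read S(7,4) = 350, S(7,5) = 140.

350, 140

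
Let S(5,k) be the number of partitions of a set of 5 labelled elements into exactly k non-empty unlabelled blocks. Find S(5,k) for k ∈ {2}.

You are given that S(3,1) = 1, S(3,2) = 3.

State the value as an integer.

@4  (4,1):1·1+0→1, (4,2):3·2+1→7
@5  (5,2):7·2+1→15
Read S(5,2) = 15.

15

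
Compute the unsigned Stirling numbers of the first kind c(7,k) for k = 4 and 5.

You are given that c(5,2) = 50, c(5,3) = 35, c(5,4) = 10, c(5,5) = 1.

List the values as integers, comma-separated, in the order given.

735, 175

@6  (6,3):35·5+50→225, (6,4):10·5+35→85, (6,5):1·5+10→15
@7  (7,4):85·6+225→735, (7,5):15·6+85→175
Read c(7,4) = 735, c(7,5) = 175.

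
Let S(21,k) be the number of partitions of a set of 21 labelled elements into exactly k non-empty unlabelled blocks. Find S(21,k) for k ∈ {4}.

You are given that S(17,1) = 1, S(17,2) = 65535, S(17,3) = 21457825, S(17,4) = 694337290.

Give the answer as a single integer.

[18] T[18,1]:1*1+0=1 · T[18,2]:2*65535+1=131071 · T[18,3]:3*21457825+65535=64439010 · T[18,4]:4*694337290+21457825=2798806985
[19] T[19,2]:2*131071+1=262143 · T[19,3]:3*64439010+131071=193448101 · T[19,4]:4*2798806985+64439010=11259666950
[20] T[20,3]:3*193448101+262143=580606446 · T[20,4]:4*11259666950+193448101=45232115901
[21] T[21,4]:4*45232115901+580606446=181509070050
Read S(21,4) = 181509070050.

181509070050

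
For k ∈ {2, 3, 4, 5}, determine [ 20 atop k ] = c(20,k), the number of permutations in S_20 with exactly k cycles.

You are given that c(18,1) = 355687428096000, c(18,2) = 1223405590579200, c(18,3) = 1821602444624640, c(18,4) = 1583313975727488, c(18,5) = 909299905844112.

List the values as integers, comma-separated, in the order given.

@19  (19,1):355687428096000·18+0→6402373705728000, (19,2):1223405590579200·18+355687428096000→22376988058521600, (19,3):1821602444624640·18+1223405590579200→34012249593822720, (19,4):1583313975727488·18+1821602444624640→30321254007719424, (19,5):909299905844112·18+1583313975727488→17950712280921504
@20  (20,2):22376988058521600·19+6402373705728000→431565146817638400, (20,3):34012249593822720·19+22376988058521600→668609730341153280, (20,4):30321254007719424·19+34012249593822720→610116075740491776, (20,5):17950712280921504·19+30321254007719424→371384787345228000
Read c(20,2) = 431565146817638400, c(20,3) = 668609730341153280, c(20,4) = 610116075740491776, c(20,5) = 371384787345228000.

431565146817638400, 668609730341153280, 610116075740491776, 371384787345228000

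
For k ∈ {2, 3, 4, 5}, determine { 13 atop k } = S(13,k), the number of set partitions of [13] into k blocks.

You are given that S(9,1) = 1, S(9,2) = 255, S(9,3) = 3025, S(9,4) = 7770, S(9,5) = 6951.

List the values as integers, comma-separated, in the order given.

4095, 261625, 2532530, 7508501

row 10: T[10][1]=1·1+0=1  T[10][2]=2·255+1=511  T[10][3]=3·3025+255=9330  T[10][4]=4·7770+3025=34105  T[10][5]=5·6951+7770=42525
row 11: T[11][1]=1·1+0=1  T[11][2]=2·511+1=1023  T[11][3]=3·9330+511=28501  T[11][4]=4·34105+9330=145750  T[11][5]=5·42525+34105=246730
row 12: T[12][1]=1·1+0=1  T[12][2]=2·1023+1=2047  T[12][3]=3·28501+1023=86526  T[12][4]=4·145750+28501=611501  T[12][5]=5·246730+145750=1379400
row 13: T[13][2]=2·2047+1=4095  T[13][3]=3·86526+2047=261625  T[13][4]=4·611501+86526=2532530  T[13][5]=5·1379400+611501=7508501
Read S(13,2) = 4095, S(13,3) = 261625, S(13,4) = 2532530, S(13,5) = 7508501.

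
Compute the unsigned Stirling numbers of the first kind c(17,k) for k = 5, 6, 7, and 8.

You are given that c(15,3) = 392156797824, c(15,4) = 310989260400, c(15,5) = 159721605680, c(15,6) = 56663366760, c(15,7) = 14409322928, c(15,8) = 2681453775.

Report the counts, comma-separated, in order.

48366009233424, 18861567058880, 5374523477960, 1146901283528

i=16: T(16,4)=392156797824+15·310989260400=5056995703824 | T(16,5)=310989260400+15·159721605680=2706813345600 | T(16,6)=159721605680+15·56663366760=1009672107080 | T(16,7)=56663366760+15·14409322928=272803210680 | T(16,8)=14409322928+15·2681453775=54631129553
i=17: T(17,5)=5056995703824+16·2706813345600=48366009233424 | T(17,6)=2706813345600+16·1009672107080=18861567058880 | T(17,7)=1009672107080+16·272803210680=5374523477960 | T(17,8)=272803210680+16·54631129553=1146901283528
Read c(17,5) = 48366009233424, c(17,6) = 18861567058880, c(17,7) = 5374523477960, c(17,8) = 1146901283528.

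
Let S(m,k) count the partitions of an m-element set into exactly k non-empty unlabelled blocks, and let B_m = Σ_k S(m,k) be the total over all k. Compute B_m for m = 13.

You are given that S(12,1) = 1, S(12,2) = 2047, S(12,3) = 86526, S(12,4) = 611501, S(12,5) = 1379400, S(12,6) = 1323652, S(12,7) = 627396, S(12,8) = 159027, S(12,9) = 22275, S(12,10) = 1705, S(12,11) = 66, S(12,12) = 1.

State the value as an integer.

27644437

r13: T_13,1=1×1+0=1; T_13,2=2×2047+1=4095; T_13,3=3×86526+2047=261625; T_13,4=4×611501+86526=2532530; T_13,5=5×1379400+611501=7508501; T_13,6=6×1323652+1379400=9321312; T_13,7=7×627396+1323652=5715424; T_13,8=8×159027+627396=1899612; T_13,9=9×22275+159027=359502; T_13,10=10×1705+22275=39325; T_13,11=11×66+1705=2431; T_13,12=12×1+66=78; T_13,13=13×0+1=1
B_13 = ΣS(13,k) = 1+4095+261625+2532530+7508501+9321312+5715424+1899612+359502+39325+2431+78+1 = 27644437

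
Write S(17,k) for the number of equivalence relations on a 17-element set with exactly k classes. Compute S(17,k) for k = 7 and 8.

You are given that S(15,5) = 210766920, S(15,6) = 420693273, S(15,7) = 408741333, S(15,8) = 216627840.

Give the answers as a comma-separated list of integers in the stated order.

25708104786, 20415995028

r16: T_16,6=6×420693273+210766920=2734926558; T_16,7=7×408741333+420693273=3281882604; T_16,8=8×216627840+408741333=2141764053
r17: T_17,7=7×3281882604+2734926558=25708104786; T_17,8=8×2141764053+3281882604=20415995028
Read S(17,7) = 25708104786, S(17,8) = 20415995028.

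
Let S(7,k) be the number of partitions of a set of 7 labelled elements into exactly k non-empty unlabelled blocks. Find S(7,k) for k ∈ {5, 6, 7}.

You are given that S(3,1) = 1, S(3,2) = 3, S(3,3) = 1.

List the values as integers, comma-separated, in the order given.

140, 21, 1

[4] T[4,2]:2*3+1=7 · T[4,3]:3*1+3=6 · T[4,4]:4*0+1=1
[5] T[5,3]:3*6+7=25 · T[5,4]:4*1+6=10 · T[5,5]:5*0+1=1
[6] T[6,4]:4*10+25=65 · T[6,5]:5*1+10=15 · T[6,6]:6*0+1=1
[7] T[7,5]:5*15+65=140 · T[7,6]:6*1+15=21 · T[7,7]:7*0+1=1
Read S(7,5) = 140, S(7,6) = 21, S(7,7) = 1.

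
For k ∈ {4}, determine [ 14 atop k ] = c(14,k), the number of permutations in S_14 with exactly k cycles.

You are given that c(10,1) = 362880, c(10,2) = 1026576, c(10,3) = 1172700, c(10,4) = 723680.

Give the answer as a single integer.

20313753096

[11] T[11,1]:10*362880+0=3628800 · T[11,2]:10*1026576+362880=10628640 · T[11,3]:10*1172700+1026576=12753576 · T[11,4]:10*723680+1172700=8409500
[12] T[12,2]:11*10628640+3628800=120543840 · T[12,3]:11*12753576+10628640=150917976 · T[12,4]:11*8409500+12753576=105258076
[13] T[13,3]:12*150917976+120543840=1931559552 · T[13,4]:12*105258076+150917976=1414014888
[14] T[14,4]:13*1414014888+1931559552=20313753096
Read c(14,4) = 20313753096.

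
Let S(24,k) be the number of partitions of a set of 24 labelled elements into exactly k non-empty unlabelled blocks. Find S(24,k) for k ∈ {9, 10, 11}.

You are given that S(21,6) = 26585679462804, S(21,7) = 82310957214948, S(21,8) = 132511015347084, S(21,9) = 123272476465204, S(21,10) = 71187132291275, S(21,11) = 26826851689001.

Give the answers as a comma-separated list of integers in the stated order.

120622574326072500, 108254081784931500, 63100165695775560

i=22: T(22,7)=26585679462804+7·82310957214948=602762379967440 | T(22,8)=82310957214948+8·132511015347084=1142399079991620 | T(22,9)=132511015347084+9·123272476465204=1241963303533920 | T(22,10)=123272476465204+10·71187132291275=835143799377954 | T(22,11)=71187132291275+11·26826851689001=366282500870286
i=23: T(23,8)=602762379967440+8·1142399079991620=9741955019900400 | T(23,9)=1142399079991620+9·1241963303533920=12320068811796900 | T(23,10)=1241963303533920+10·835143799377954=9593401297313460 | T(23,11)=835143799377954+11·366282500870286=4864251308951100
i=24: T(24,9)=9741955019900400+9·12320068811796900=120622574326072500 | T(24,10)=12320068811796900+10·9593401297313460=108254081784931500 | T(24,11)=9593401297313460+11·4864251308951100=63100165695775560
Read S(24,9) = 120622574326072500, S(24,10) = 108254081784931500, S(24,11) = 63100165695775560.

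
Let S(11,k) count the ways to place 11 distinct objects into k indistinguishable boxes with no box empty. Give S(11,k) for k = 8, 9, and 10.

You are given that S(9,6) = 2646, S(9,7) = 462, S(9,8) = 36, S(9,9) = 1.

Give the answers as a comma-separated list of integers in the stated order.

r10: T_10,7=7×462+2646=5880; T_10,8=8×36+462=750; T_10,9=9×1+36=45; T_10,10=10×0+1=1
r11: T_11,8=8×750+5880=11880; T_11,9=9×45+750=1155; T_11,10=10×1+45=55
Read S(11,8) = 11880, S(11,9) = 1155, S(11,10) = 55.

11880, 1155, 55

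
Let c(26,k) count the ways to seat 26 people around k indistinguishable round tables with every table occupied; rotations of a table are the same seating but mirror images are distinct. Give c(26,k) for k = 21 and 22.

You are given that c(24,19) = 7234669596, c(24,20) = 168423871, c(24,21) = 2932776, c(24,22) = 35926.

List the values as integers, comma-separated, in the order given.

row 25: T[25][20]=24·168423871+7234669596=11276842500  T[25][21]=24·2932776+168423871=238810495  T[25][22]=24·35926+2932776=3795000
row 26: T[26][21]=25·238810495+11276842500=17247104875  T[26][22]=25·3795000+238810495=333685495
Read c(26,21) = 17247104875, c(26,22) = 333685495.

17247104875, 333685495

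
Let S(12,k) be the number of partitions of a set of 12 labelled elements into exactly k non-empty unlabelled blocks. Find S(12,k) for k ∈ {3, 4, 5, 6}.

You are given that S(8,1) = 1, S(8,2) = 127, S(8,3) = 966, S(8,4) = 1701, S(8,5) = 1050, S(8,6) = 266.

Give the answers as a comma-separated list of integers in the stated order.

86526, 611501, 1379400, 1323652

i=9: T(9,1)=0+1·1=1 | T(9,2)=1+2·127=255 | T(9,3)=127+3·966=3025 | T(9,4)=966+4·1701=7770 | T(9,5)=1701+5·1050=6951 | T(9,6)=1050+6·266=2646
i=10: T(10,1)=0+1·1=1 | T(10,2)=1+2·255=511 | T(10,3)=255+3·3025=9330 | T(10,4)=3025+4·7770=34105 | T(10,5)=7770+5·6951=42525 | T(10,6)=6951+6·2646=22827
i=11: T(11,2)=1+2·511=1023 | T(11,3)=511+3·9330=28501 | T(11,4)=9330+4·34105=145750 | T(11,5)=34105+5·42525=246730 | T(11,6)=42525+6·22827=179487
i=12: T(12,3)=1023+3·28501=86526 | T(12,4)=28501+4·145750=611501 | T(12,5)=145750+5·246730=1379400 | T(12,6)=246730+6·179487=1323652
Read S(12,3) = 86526, S(12,4) = 611501, S(12,5) = 1379400, S(12,6) = 1323652.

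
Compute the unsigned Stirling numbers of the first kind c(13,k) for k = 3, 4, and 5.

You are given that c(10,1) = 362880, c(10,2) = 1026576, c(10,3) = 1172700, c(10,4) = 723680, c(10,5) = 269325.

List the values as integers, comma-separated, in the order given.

r11: T_11,1=10×362880+0=3628800; T_11,2=10×1026576+362880=10628640; T_11,3=10×1172700+1026576=12753576; T_11,4=10×723680+1172700=8409500; T_11,5=10×269325+723680=3416930
r12: T_12,2=11×10628640+3628800=120543840; T_12,3=11×12753576+10628640=150917976; T_12,4=11×8409500+12753576=105258076; T_12,5=11×3416930+8409500=45995730
r13: T_13,3=12×150917976+120543840=1931559552; T_13,4=12×105258076+150917976=1414014888; T_13,5=12×45995730+105258076=657206836
Read c(13,3) = 1931559552, c(13,4) = 1414014888, c(13,5) = 657206836.

1931559552, 1414014888, 657206836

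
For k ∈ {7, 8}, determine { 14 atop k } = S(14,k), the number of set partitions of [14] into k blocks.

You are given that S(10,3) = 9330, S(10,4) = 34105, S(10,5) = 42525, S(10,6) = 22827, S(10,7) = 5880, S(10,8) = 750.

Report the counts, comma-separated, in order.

49329280, 20912320

r11: T_11,4=4×34105+9330=145750; T_11,5=5×42525+34105=246730; T_11,6=6×22827+42525=179487; T_11,7=7×5880+22827=63987; T_11,8=8×750+5880=11880
r12: T_12,5=5×246730+145750=1379400; T_12,6=6×179487+246730=1323652; T_12,7=7×63987+179487=627396; T_12,8=8×11880+63987=159027
r13: T_13,6=6×1323652+1379400=9321312; T_13,7=7×627396+1323652=5715424; T_13,8=8×159027+627396=1899612
r14: T_14,7=7×5715424+9321312=49329280; T_14,8=8×1899612+5715424=20912320
Read S(14,7) = 49329280, S(14,8) = 20912320.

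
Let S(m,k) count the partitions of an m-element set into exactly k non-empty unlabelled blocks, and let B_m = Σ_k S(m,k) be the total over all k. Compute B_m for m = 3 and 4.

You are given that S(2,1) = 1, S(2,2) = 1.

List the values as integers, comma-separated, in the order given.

5, 15

row 3: T[3][1]=1·1+0=1  T[3][2]=2·1+1=3  T[3][3]=3·0+1=1
row 4: T[4][1]=1·1+0=1  T[4][2]=2·3+1=7  T[4][3]=3·1+3=6  T[4][4]=4·0+1=1
B_3 = ΣS(3,k) = 1+3+1 = 5
B_4 = ΣS(4,k) = 1+7+6+1 = 15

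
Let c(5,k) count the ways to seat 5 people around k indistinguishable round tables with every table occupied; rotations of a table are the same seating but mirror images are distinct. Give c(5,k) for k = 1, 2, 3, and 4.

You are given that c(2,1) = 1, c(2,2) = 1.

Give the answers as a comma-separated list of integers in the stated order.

24, 50, 35, 10

r3: T_3,1=2×1+0=2; T_3,2=2×1+1=3; T_3,3=2×0+1=1
r4: T_4,1=3×2+0=6; T_4,2=3×3+2=11; T_4,3=3×1+3=6; T_4,4=3×0+1=1
r5: T_5,1=4×6+0=24; T_5,2=4×11+6=50; T_5,3=4×6+11=35; T_5,4=4×1+6=10
Read c(5,1) = 24, c(5,2) = 50, c(5,3) = 35, c(5,4) = 10.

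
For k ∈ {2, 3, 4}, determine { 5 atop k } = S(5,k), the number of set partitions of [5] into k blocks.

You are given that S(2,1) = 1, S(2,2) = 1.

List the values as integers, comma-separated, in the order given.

row 3: T[3][1]=1·1+0=1  T[3][2]=2·1+1=3  T[3][3]=3·0+1=1
row 4: T[4][1]=1·1+0=1  T[4][2]=2·3+1=7  T[4][3]=3·1+3=6  T[4][4]=4·0+1=1
row 5: T[5][2]=2·7+1=15  T[5][3]=3·6+7=25  T[5][4]=4·1+6=10
Read S(5,2) = 15, S(5,3) = 25, S(5,4) = 10.

15, 25, 10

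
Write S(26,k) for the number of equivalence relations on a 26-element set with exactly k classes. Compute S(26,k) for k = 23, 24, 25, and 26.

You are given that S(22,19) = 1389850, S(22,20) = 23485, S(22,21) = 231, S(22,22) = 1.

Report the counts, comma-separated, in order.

4126200, 47450, 325, 1

row 23: T[23][20]=20·23485+1389850=1859550  T[23][21]=21·231+23485=28336  T[23][22]=22·1+231=253  T[23][23]=23·0+1=1
row 24: T[24][21]=21·28336+1859550=2454606  T[24][22]=22·253+28336=33902  T[24][23]=23·1+253=276  T[24][24]=24·0+1=1
row 25: T[25][22]=22·33902+2454606=3200450  T[25][23]=23·276+33902=40250  T[25][24]=24·1+276=300  T[25][25]=25·0+1=1
row 26: T[26][23]=23·40250+3200450=4126200  T[26][24]=24·300+40250=47450  T[26][25]=25·1+300=325  T[26][26]=26·0+1=1
Read S(26,23) = 4126200, S(26,24) = 47450, S(26,25) = 325, S(26,26) = 1.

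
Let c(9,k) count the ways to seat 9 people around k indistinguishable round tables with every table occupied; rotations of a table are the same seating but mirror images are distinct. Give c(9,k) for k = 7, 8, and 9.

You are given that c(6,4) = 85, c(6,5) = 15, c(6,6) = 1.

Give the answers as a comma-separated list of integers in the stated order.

546, 36, 1

[7] T[7,5]:6*15+85=175 · T[7,6]:6*1+15=21 · T[7,7]:6*0+1=1
[8] T[8,6]:7*21+175=322 · T[8,7]:7*1+21=28 · T[8,8]:7*0+1=1
[9] T[9,7]:8*28+322=546 · T[9,8]:8*1+28=36 · T[9,9]:8*0+1=1
Read c(9,7) = 546, c(9,8) = 36, c(9,9) = 1.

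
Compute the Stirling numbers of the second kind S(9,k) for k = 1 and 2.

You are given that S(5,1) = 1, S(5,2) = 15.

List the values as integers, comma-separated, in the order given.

r6: T_6,1=1×1+0=1; T_6,2=2×15+1=31
r7: T_7,1=1×1+0=1; T_7,2=2×31+1=63
r8: T_8,1=1×1+0=1; T_8,2=2×63+1=127
r9: T_9,1=1×1+0=1; T_9,2=2×127+1=255
Read S(9,1) = 1, S(9,2) = 255.

1, 255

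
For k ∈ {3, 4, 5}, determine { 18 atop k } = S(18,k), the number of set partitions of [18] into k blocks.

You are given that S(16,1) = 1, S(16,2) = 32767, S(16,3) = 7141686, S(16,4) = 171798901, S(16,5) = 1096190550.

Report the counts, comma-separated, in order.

64439010, 2798806985, 28958095545

r17: T_17,2=2×32767+1=65535; T_17,3=3×7141686+32767=21457825; T_17,4=4×171798901+7141686=694337290; T_17,5=5×1096190550+171798901=5652751651
r18: T_18,3=3×21457825+65535=64439010; T_18,4=4×694337290+21457825=2798806985; T_18,5=5×5652751651+694337290=28958095545
Read S(18,3) = 64439010, S(18,4) = 2798806985, S(18,5) = 28958095545.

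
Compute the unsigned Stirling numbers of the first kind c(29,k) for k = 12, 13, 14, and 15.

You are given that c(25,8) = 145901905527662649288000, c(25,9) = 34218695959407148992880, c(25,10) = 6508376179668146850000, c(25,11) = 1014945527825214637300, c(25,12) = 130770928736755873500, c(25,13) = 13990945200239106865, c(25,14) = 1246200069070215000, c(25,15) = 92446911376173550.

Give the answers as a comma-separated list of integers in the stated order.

i=26: T(26,9)=145901905527662649288000+25·34218695959407148992880=1001369304512841374110000 | T(26,10)=34218695959407148992880+25·6508376179668146850000=196928100451110820242880 | T(26,11)=6508376179668146850000+25·1014945527825214637300=31882014375298512782500 | T(26,12)=1014945527825214637300+25·130770928736755873500=4284218746244111474800 | T(26,13)=130770928736755873500+25·13990945200239106865=480544558742733545125 | T(26,14)=13990945200239106865+25·1246200069070215000=45145946926994481865 | T(26,15)=1246200069070215000+25·92446911376173550=3557372853474553750
i=27: T(27,10)=1001369304512841374110000+26·196928100451110820242880=6121499916241722700424880 | T(27,11)=196928100451110820242880+26·31882014375298512782500=1025860474208872152587880 | T(27,12)=31882014375298512782500+26·4284218746244111474800=143271701777645411127300 | T(27,13)=4284218746244111474800+26·480544558742733545125=16778377273555183648050 | T(27,14)=480544558742733545125+26·45145946926994481865=1654339178844590073615 | T(27,15)=45145946926994481865+26·3557372853474553750=137637641117332879365
i=28: T(28,11)=6121499916241722700424880+27·1025860474208872152587880=33819732719881270820297640 | T(28,12)=1025860474208872152587880+27·143271701777645411127300=4894196422205298253024980 | T(28,13)=143271701777645411127300+27·16778377273555183648050=596287888163635369624650 | T(28,14)=16778377273555183648050+27·1654339178844590073615=61445535102359115635655 | T(28,15)=1654339178844590073615+27·137637641117332879365=5370555489012577816470
i=29: T(29,12)=33819732719881270820297640+28·4894196422205298253024980=170857232541629621904997080 | T(29,13)=4894196422205298253024980+28·596287888163635369624650=21590257290787088602515180 | T(29,14)=596287888163635369624650+28·61445535102359115635655=2316762871029690607422990 | T(29,15)=61445535102359115635655+28·5370555489012577816470=211821088794711294496815
Read c(29,12) = 170857232541629621904997080, c(29,13) = 21590257290787088602515180, c(29,14) = 2316762871029690607422990, c(29,15) = 211821088794711294496815.

170857232541629621904997080, 21590257290787088602515180, 2316762871029690607422990, 211821088794711294496815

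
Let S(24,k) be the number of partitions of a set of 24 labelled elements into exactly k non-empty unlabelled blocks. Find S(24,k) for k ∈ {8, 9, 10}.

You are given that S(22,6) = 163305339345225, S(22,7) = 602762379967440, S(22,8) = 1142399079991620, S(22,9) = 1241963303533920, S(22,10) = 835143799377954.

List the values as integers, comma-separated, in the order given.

i=23: T(23,7)=163305339345225+7·602762379967440=4382641999117305 | T(23,8)=602762379967440+8·1142399079991620=9741955019900400 | T(23,9)=1142399079991620+9·1241963303533920=12320068811796900 | T(23,10)=1241963303533920+10·835143799377954=9593401297313460
i=24: T(24,8)=4382641999117305+8·9741955019900400=82318282158320505 | T(24,9)=9741955019900400+9·12320068811796900=120622574326072500 | T(24,10)=12320068811796900+10·9593401297313460=108254081784931500
Read S(24,8) = 82318282158320505, S(24,9) = 120622574326072500, S(24,10) = 108254081784931500.

82318282158320505, 120622574326072500, 108254081784931500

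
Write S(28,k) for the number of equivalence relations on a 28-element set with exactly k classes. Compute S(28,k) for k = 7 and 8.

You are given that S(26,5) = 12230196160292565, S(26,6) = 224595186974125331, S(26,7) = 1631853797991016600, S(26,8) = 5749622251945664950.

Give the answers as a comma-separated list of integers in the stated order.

r27: T_27,6=6×224595186974125331+12230196160292565=1359801318005044551; T_27,7=7×1631853797991016600+224595186974125331=11647571772911241531; T_27,8=8×5749622251945664950+1631853797991016600=47628831813556336200
r28: T_28,7=7×11647571772911241531+1359801318005044551=82892803728383735268; T_28,8=8×47628831813556336200+11647571772911241531=392678226281361931131
Read S(28,7) = 82892803728383735268, S(28,8) = 392678226281361931131.

82892803728383735268, 392678226281361931131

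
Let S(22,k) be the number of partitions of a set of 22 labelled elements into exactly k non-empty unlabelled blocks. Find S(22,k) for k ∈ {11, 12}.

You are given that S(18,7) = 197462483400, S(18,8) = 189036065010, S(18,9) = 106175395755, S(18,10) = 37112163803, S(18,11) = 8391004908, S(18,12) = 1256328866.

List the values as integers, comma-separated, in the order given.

366282500870286, 108823356051137

[19] T[19,8]:8*189036065010+197462483400=1709751003480 · T[19,9]:9*106175395755+189036065010=1144614626805 · T[19,10]:10*37112163803+106175395755=477297033785 · T[19,11]:11*8391004908+37112163803=129413217791 · T[19,12]:12*1256328866+8391004908=23466951300
[20] T[20,9]:9*1144614626805+1709751003480=12011282644725 · T[20,10]:10*477297033785+1144614626805=5917584964655 · T[20,11]:11*129413217791+477297033785=1900842429486 · T[20,12]:12*23466951300+129413217791=411016633391
[21] T[21,10]:10*5917584964655+12011282644725=71187132291275 · T[21,11]:11*1900842429486+5917584964655=26826851689001 · T[21,12]:12*411016633391+1900842429486=6833042030178
[22] T[22,11]:11*26826851689001+71187132291275=366282500870286 · T[22,12]:12*6833042030178+26826851689001=108823356051137
Read S(22,11) = 366282500870286, S(22,12) = 108823356051137.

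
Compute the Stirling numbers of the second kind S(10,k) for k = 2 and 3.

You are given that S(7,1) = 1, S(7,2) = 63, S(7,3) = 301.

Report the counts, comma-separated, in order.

511, 9330

i=8: T(8,1)=0+1·1=1 | T(8,2)=1+2·63=127 | T(8,3)=63+3·301=966
i=9: T(9,1)=0+1·1=1 | T(9,2)=1+2·127=255 | T(9,3)=127+3·966=3025
i=10: T(10,2)=1+2·255=511 | T(10,3)=255+3·3025=9330
Read S(10,2) = 511, S(10,3) = 9330.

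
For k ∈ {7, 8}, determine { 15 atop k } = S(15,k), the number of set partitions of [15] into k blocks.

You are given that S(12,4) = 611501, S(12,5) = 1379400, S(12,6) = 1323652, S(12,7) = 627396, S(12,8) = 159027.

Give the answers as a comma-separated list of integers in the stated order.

[13] T[13,5]:5*1379400+611501=7508501 · T[13,6]:6*1323652+1379400=9321312 · T[13,7]:7*627396+1323652=5715424 · T[13,8]:8*159027+627396=1899612
[14] T[14,6]:6*9321312+7508501=63436373 · T[14,7]:7*5715424+9321312=49329280 · T[14,8]:8*1899612+5715424=20912320
[15] T[15,7]:7*49329280+63436373=408741333 · T[15,8]:8*20912320+49329280=216627840
Read S(15,7) = 408741333, S(15,8) = 216627840.

408741333, 216627840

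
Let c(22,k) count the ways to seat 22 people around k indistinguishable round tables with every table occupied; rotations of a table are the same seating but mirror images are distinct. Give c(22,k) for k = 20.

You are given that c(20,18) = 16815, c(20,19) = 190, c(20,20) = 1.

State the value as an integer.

row 21: T[21][19]=20·190+16815=20615  T[21][20]=20·1+190=210
row 22: T[22][20]=21·210+20615=25025
Read c(22,20) = 25025.

25025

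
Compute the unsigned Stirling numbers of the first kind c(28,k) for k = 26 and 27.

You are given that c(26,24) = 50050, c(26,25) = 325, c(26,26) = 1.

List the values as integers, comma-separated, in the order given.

row 27: T[27][25]=26·325+50050=58500  T[27][26]=26·1+325=351  T[27][27]=26·0+1=1
row 28: T[28][26]=27·351+58500=67977  T[28][27]=27·1+351=378
Read c(28,26) = 67977, c(28,27) = 378.

67977, 378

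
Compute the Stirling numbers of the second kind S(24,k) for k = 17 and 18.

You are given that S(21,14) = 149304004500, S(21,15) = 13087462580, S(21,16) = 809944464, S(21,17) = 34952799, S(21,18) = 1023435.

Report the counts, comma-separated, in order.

1610949936915, 92484925445

row 22: T[22][15]=15·13087462580+149304004500=345615943200  T[22][16]=16·809944464+13087462580=26046574004  T[22][17]=17·34952799+809944464=1404142047  T[22][18]=18·1023435+34952799=53374629
row 23: T[23][16]=16·26046574004+345615943200=762361127264  T[23][17]=17·1404142047+26046574004=49916988803  T[23][18]=18·53374629+1404142047=2364885369
row 24: T[24][17]=17·49916988803+762361127264=1610949936915  T[24][18]=18·2364885369+49916988803=92484925445
Read S(24,17) = 1610949936915, S(24,18) = 92484925445.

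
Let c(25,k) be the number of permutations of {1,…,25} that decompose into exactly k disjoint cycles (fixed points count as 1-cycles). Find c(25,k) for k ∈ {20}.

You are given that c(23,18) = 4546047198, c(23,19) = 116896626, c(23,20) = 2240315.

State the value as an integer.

i=24: T(24,19)=4546047198+23·116896626=7234669596 | T(24,20)=116896626+23·2240315=168423871
i=25: T(25,20)=7234669596+24·168423871=11276842500
Read c(25,20) = 11276842500.

11276842500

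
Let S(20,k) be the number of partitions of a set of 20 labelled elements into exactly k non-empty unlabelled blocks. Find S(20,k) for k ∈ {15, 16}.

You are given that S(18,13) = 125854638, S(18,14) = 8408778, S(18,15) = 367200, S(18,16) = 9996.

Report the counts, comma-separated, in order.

452329200, 22350954

row 19: T[19][14]=14·8408778+125854638=243577530  T[19][15]=15·367200+8408778=13916778  T[19][16]=16·9996+367200=527136
row 20: T[20][15]=15·13916778+243577530=452329200  T[20][16]=16·527136+13916778=22350954
Read S(20,15) = 452329200, S(20,16) = 22350954.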